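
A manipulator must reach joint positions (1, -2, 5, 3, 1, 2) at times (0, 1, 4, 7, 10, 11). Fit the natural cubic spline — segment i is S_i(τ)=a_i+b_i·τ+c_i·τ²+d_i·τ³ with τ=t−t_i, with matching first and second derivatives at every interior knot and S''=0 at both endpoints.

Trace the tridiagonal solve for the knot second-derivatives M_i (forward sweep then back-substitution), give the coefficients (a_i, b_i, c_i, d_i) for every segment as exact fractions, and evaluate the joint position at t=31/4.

Δ: Δ0=-3, Δ1=7/3, Δ2=-2/3, Δ3=-2/3, Δ4=1
row 1: diag=8, rhs=32; c'=3/8, d'=4
row 2: denom=12−3·3/8=87/8; d'=(-18−3·4)/(87/8)=-80/29
row 3: denom=12−3·8/29=324/29; d'=(0−3·-80/29)/(324/29)=20/27
row 4: denom=8−3·29/108=259/36; d'=(10−3·20/27)/(259/36)=40/37
back: M4=40/37
back: M3=20/27−29/108·40/37=50/111
back: M2=-80/29−8/29·50/111=-320/111
back: M1=4−3/8·-320/111=188/37
M: M0=0, M1=188/37, M2=-320/111, M3=50/111, M4=40/37, M5=0
seg 0: a=1, c=M0/2=0, d=(M1−M0)/(6·1)=94/111, b=Δ0−h0·(2M0+M1)/6=-427/111
seg 1: a=-2, c=M1/2=94/37, d=(M2−M1)/(6·3)=-442/999, b=Δ1−h1·(2M1+M2)/6=-145/111
seg 2: a=5, c=M2/2=-160/111, d=(M3−M2)/(6·3)=5/27, b=Δ2−h2·(2M2+M3)/6=221/111
seg 3: a=3, c=M3/2=25/111, d=(M4−M3)/(6·3)=35/999, b=Δ3−h3·(2M3+M4)/6=-184/111
seg 4: a=1, c=M4/2=20/37, d=(M5−M4)/(6·1)=-20/111, b=Δ4−h4·(2M4+M5)/6=71/111
t_q=31/4 → seg 3, τ=3/4; S=3+-184/111·τ+25/111·τ²+35/999·τ³=4495/2368

  seg 0: a=1 b=-427/111 c=0 d=94/111
  seg 1: a=-2 b=-145/111 c=94/37 d=-442/999
  seg 2: a=5 b=221/111 c=-160/111 d=5/27
  seg 3: a=3 b=-184/111 c=25/111 d=35/999
  seg 4: a=1 b=71/111 c=20/37 d=-20/111
S(31/4) = 4495/2368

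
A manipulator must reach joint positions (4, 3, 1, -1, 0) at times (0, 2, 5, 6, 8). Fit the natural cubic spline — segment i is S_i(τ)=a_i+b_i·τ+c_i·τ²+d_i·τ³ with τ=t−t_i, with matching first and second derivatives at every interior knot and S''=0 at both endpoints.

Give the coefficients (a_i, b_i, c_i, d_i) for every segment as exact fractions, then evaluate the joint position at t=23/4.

  seg 0: a=4 b=-383/624 c=0 d=71/2496
  seg 1: a=3 b=-85/312 c=71/416 d=-29/288
  seg 2: a=1 b=-2455/1248 c=-153/208 d=877/1248
  seg 3: a=-1 b=-415/312 c=571/416 d=-571/2496
S(23/4) = -15779/26624

Δ: Δ0=-1/2, Δ1=-2/3, Δ2=-2, Δ3=1/2
row 1: diag=10, rhs=-1; c'=3/10, d'=-1/10
row 2: denom=8−3·3/10=71/10; d'=(-8−3·-1/10)/(71/10)=-77/71
row 3: denom=6−1·10/71=416/71; d'=(15−1·-77/71)/(416/71)=571/208
back: M3=571/208
back: M2=-77/71−10/71·571/208=-153/104
back: M1=-1/10−3/10·-153/104=71/208
M: M0=0, M1=71/208, M2=-153/104, M3=571/208, M4=0
seg 0: a=4, c=M0/2=0, d=(M1−M0)/(6·2)=71/2496, b=Δ0−h0·(2M0+M1)/6=-383/624
seg 1: a=3, c=M1/2=71/416, d=(M2−M1)/(6·3)=-29/288, b=Δ1−h1·(2M1+M2)/6=-85/312
seg 2: a=1, c=M2/2=-153/208, d=(M3−M2)/(6·1)=877/1248, b=Δ2−h2·(2M2+M3)/6=-2455/1248
seg 3: a=-1, c=M3/2=571/416, d=(M4−M3)/(6·2)=-571/2496, b=Δ3−h3·(2M3+M4)/6=-415/312
t_q=23/4 → seg 2, τ=3/4; S=1+-2455/1248·τ+-153/208·τ²+877/1248·τ³=-15779/26624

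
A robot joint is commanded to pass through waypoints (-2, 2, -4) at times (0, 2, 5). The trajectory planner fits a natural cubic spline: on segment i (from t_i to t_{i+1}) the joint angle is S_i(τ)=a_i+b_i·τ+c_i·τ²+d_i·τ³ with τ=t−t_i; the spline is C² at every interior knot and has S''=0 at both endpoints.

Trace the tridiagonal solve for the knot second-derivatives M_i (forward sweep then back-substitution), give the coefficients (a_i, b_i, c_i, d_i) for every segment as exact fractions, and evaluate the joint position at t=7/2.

  seg 0: a=-2 b=14/5 c=0 d=-1/5
  seg 1: a=2 b=2/5 c=-6/5 d=2/15
S(7/2) = 7/20

Δ: Δ0=2, Δ1=-2
row 1: diag=10, rhs=-24; c'=3/10, d'=-12/5
back: M1=-12/5
M: M0=0, M1=-12/5, M2=0
seg 0: a=-2, c=M0/2=0, d=(M1−M0)/(6·2)=-1/5, b=Δ0−h0·(2M0+M1)/6=14/5
seg 1: a=2, c=M1/2=-6/5, d=(M2−M1)/(6·3)=2/15, b=Δ1−h1·(2M1+M2)/6=2/5
t_q=7/2 → seg 1, τ=3/2; S=2+2/5·τ+-6/5·τ²+2/15·τ³=7/20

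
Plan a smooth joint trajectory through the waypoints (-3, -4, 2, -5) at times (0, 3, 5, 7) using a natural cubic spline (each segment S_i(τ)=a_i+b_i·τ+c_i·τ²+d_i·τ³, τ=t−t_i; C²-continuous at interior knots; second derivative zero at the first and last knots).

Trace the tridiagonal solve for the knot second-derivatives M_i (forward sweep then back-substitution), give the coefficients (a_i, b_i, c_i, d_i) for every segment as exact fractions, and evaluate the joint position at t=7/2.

  seg 0: a=-3 b=-433/228 c=0 d=119/684
  seg 1: a=-4 b=319/114 c=119/76 d=-167/228
  seg 2: a=2 b=31/114 c=-215/76 d=215/456
S(7/2) = -1399/608

Δ: Δ0=-1/3, Δ1=3, Δ2=-7/2
row 1: diag=10, rhs=20; c'=1/5, d'=2
row 2: denom=8−2·1/5=38/5; d'=(-39−2·2)/(38/5)=-215/38
back: M2=-215/38
back: M1=2−1/5·-215/38=119/38
M: M0=0, M1=119/38, M2=-215/38, M3=0
seg 0: a=-3, c=M0/2=0, d=(M1−M0)/(6·3)=119/684, b=Δ0−h0·(2M0+M1)/6=-433/228
seg 1: a=-4, c=M1/2=119/76, d=(M2−M1)/(6·2)=-167/228, b=Δ1−h1·(2M1+M2)/6=319/114
seg 2: a=2, c=M2/2=-215/76, d=(M3−M2)/(6·2)=215/456, b=Δ2−h2·(2M2+M3)/6=31/114
t_q=7/2 → seg 1, τ=1/2; S=-4+319/114·τ+119/76·τ²+-167/228·τ³=-1399/608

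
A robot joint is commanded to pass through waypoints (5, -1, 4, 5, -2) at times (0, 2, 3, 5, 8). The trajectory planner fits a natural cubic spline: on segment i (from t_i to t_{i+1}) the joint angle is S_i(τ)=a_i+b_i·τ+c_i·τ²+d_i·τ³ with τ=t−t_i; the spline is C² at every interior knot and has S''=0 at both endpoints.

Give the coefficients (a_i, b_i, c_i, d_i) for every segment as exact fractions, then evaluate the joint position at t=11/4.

Δ: Δ0=-3, Δ1=5, Δ2=1/2, Δ3=-7/3
row 1: diag=6, rhs=48; c'=1/6, d'=8
row 2: denom=6−1·1/6=35/6; d'=(-27−1·8)/(35/6)=-6
row 3: denom=10−2·12/35=326/35; d'=(-17−2·-6)/(326/35)=-175/326
back: M3=-175/326
back: M2=-6−12/35·-175/326=-948/163
back: M1=8−1/6·-948/163=1462/163
M: M0=0, M1=1462/163, M2=-948/163, M3=-175/326, M4=0
seg 0: a=5, c=M0/2=0, d=(M1−M0)/(6·2)=731/978, b=Δ0−h0·(2M0+M1)/6=-2929/489
seg 1: a=-1, c=M1/2=731/163, d=(M2−M1)/(6·1)=-1205/489, b=Δ1−h1·(2M1+M2)/6=1457/489
seg 2: a=4, c=M2/2=-474/163, d=(M3−M2)/(6·2)=1721/3912, b=Δ2−h2·(2M2+M3)/6=2228/489
seg 3: a=5, c=M3/2=-175/652, d=(M4−M3)/(6·3)=175/5868, b=Δ3−h3·(2M3+M4)/6=-1757/978
t_q=11/4 → seg 1, τ=3/4; S=-1+1457/489·τ+731/163·τ²+-1205/489·τ³=28351/10432

  seg 0: a=5 b=-2929/489 c=0 d=731/978
  seg 1: a=-1 b=1457/489 c=731/163 d=-1205/489
  seg 2: a=4 b=2228/489 c=-474/163 d=1721/3912
  seg 3: a=5 b=-1757/978 c=-175/652 d=175/5868
S(11/4) = 28351/10432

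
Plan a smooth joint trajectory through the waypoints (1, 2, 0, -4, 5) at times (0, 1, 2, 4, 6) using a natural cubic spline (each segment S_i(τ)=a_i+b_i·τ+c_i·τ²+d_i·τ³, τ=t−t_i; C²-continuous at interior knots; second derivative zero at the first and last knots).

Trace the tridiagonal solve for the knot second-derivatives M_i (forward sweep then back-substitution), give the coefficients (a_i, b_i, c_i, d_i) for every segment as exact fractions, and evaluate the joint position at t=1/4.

  seg 0: a=1 b=41/24 c=0 d=-17/24
  seg 1: a=2 b=-5/12 c=-17/8 d=13/24
  seg 2: a=0 b=-73/24 c=-1/2 d=49/96
  seg 3: a=-4 b=13/12 c=41/16 d=-41/96
S(1/4) = 725/512

Δ: Δ0=1, Δ1=-2, Δ2=-2, Δ3=9/2
row 1: diag=4, rhs=-18; c'=1/4, d'=-9/2
row 2: denom=6−1·1/4=23/4; d'=(0−1·-9/2)/(23/4)=18/23
row 3: denom=8−2·8/23=168/23; d'=(39−2·18/23)/(168/23)=41/8
back: M3=41/8
back: M2=18/23−8/23·41/8=-1
back: M1=-9/2−1/4·-1=-17/4
M: M0=0, M1=-17/4, M2=-1, M3=41/8, M4=0
seg 0: a=1, c=M0/2=0, d=(M1−M0)/(6·1)=-17/24, b=Δ0−h0·(2M0+M1)/6=41/24
seg 1: a=2, c=M1/2=-17/8, d=(M2−M1)/(6·1)=13/24, b=Δ1−h1·(2M1+M2)/6=-5/12
seg 2: a=0, c=M2/2=-1/2, d=(M3−M2)/(6·2)=49/96, b=Δ2−h2·(2M2+M3)/6=-73/24
seg 3: a=-4, c=M3/2=41/16, d=(M4−M3)/(6·2)=-41/96, b=Δ3−h3·(2M3+M4)/6=13/12
t_q=1/4 → seg 0, τ=1/4; S=1+41/24·τ+0·τ²+-17/24·τ³=725/512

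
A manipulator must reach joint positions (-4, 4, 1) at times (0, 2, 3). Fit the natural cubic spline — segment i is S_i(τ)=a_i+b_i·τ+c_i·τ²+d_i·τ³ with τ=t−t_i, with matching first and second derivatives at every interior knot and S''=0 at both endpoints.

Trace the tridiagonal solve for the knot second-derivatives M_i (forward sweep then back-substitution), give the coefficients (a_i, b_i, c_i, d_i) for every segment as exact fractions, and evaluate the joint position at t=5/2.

Δ: Δ0=4, Δ1=-3
row 1: diag=6, rhs=-42; c'=1/6, d'=-7
back: M1=-7
M: M0=0, M1=-7, M2=0
seg 0: a=-4, c=M0/2=0, d=(M1−M0)/(6·2)=-7/12, b=Δ0−h0·(2M0+M1)/6=19/3
seg 1: a=4, c=M1/2=-7/2, d=(M2−M1)/(6·1)=7/6, b=Δ1−h1·(2M1+M2)/6=-2/3
t_q=5/2 → seg 1, τ=1/2; S=4+-2/3·τ+-7/2·τ²+7/6·τ³=47/16

  seg 0: a=-4 b=19/3 c=0 d=-7/12
  seg 1: a=4 b=-2/3 c=-7/2 d=7/6
S(5/2) = 47/16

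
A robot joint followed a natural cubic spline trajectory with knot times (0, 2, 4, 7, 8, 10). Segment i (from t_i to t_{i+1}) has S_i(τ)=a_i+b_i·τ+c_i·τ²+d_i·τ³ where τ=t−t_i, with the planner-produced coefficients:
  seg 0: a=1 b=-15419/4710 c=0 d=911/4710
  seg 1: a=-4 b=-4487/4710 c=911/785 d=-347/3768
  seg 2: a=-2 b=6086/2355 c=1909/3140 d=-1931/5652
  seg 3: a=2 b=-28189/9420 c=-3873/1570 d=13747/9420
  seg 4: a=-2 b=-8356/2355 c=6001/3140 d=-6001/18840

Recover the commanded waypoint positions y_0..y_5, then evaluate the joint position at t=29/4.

y_0 = S_0(0) = a_0 = 1
y_1 = S_1(0) = a_1 = -4
y_2 = S_2(0) = a_2 = -2
y_3 = S_3(0) = a_3 = 2
y_4 = S_4(0) = a_4 = -2
y_5 = S_4(2) = -4
t_q=29/4 is in segment 3 (τ=1/4); S_3(τ)=225177/200960

y_0=1 y_1=-4 y_2=-2 y_3=2 y_4=-2 y_5=-4
S(29/4) = 225177/200960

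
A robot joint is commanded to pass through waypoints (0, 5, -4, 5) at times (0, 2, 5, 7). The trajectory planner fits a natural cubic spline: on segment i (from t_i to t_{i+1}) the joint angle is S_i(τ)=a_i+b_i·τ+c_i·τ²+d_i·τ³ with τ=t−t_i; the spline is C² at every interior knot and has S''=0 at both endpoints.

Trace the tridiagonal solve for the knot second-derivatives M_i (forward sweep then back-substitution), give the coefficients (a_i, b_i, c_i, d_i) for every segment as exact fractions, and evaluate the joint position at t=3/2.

  seg 0: a=0 b=765/182 c=0 d=-155/364
  seg 1: a=5 b=-165/182 c=-465/182 d=13/21
  seg 2: a=-4 b=87/182 c=549/182 d=-183/364
S(3/2) = 2025/416

Δ: Δ0=5/2, Δ1=-3, Δ2=9/2
row 1: diag=10, rhs=-33; c'=3/10, d'=-33/10
row 2: denom=10−3·3/10=91/10; d'=(45−3·-33/10)/(91/10)=549/91
back: M2=549/91
back: M1=-33/10−3/10·549/91=-465/91
M: M0=0, M1=-465/91, M2=549/91, M3=0
seg 0: a=0, c=M0/2=0, d=(M1−M0)/(6·2)=-155/364, b=Δ0−h0·(2M0+M1)/6=765/182
seg 1: a=5, c=M1/2=-465/182, d=(M2−M1)/(6·3)=13/21, b=Δ1−h1·(2M1+M2)/6=-165/182
seg 2: a=-4, c=M2/2=549/182, d=(M3−M2)/(6·2)=-183/364, b=Δ2−h2·(2M2+M3)/6=87/182
t_q=3/2 → seg 0, τ=3/2; S=0+765/182·τ+0·τ²+-155/364·τ³=2025/416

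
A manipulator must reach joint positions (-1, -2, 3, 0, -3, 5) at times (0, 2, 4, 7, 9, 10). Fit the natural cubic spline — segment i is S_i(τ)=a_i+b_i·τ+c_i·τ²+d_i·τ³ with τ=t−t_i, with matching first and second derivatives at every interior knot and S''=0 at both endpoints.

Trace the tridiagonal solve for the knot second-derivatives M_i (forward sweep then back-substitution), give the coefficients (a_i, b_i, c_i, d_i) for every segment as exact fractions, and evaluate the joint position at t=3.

Δ: Δ0=-1/2, Δ1=5/2, Δ2=-1, Δ3=-3/2, Δ4=8
row 1: diag=8, rhs=18; c'=1/4, d'=9/4
row 2: denom=10−2·1/4=19/2; d'=(-21−2·9/4)/(19/2)=-51/19
row 3: denom=10−3·6/19=172/19; d'=(-3−3·-51/19)/(172/19)=24/43
row 4: denom=6−2·19/86=239/43; d'=(57−2·24/43)/(239/43)=2403/239
back: M4=2403/239
back: M3=24/43−19/86·2403/239=-795/478
back: M2=-51/19−6/19·-795/478=-516/239
back: M1=9/4−1/4·-516/239=2667/956
M: M0=0, M1=2667/956, M2=-516/239, M3=-795/478, M4=2403/239, M5=0
seg 0: a=-1, c=M0/2=0, d=(M1−M0)/(6·2)=889/3824, b=Δ0−h0·(2M0+M1)/6=-1367/956
seg 1: a=-2, c=M1/2=2667/1912, d=(M2−M1)/(6·2)=-1577/3824, b=Δ1−h1·(2M1+M2)/6=325/239
seg 2: a=3, c=M2/2=-258/239, d=(M3−M2)/(6·3)=79/2868, b=Δ2−h2·(2M2+M3)/6=1903/956
seg 3: a=0, c=M3/2=-795/956, d=(M4−M3)/(6·2)=1867/1912, b=Δ3−h3·(2M3+M4)/6=-1789/478
seg 4: a=-3, c=M4/2=2403/478, d=(M5−M4)/(6·1)=-801/478, b=Δ4−h4·(2M4+M5)/6=1111/239
t_q=3 → seg 1, τ=1; S=-2+325/239·τ+2667/1912·τ²+-1577/3824·τ³=1309/3824

  seg 0: a=-1 b=-1367/956 c=0 d=889/3824
  seg 1: a=-2 b=325/239 c=2667/1912 d=-1577/3824
  seg 2: a=3 b=1903/956 c=-258/239 d=79/2868
  seg 3: a=0 b=-1789/478 c=-795/956 d=1867/1912
  seg 4: a=-3 b=1111/239 c=2403/478 d=-801/478
S(3) = 1309/3824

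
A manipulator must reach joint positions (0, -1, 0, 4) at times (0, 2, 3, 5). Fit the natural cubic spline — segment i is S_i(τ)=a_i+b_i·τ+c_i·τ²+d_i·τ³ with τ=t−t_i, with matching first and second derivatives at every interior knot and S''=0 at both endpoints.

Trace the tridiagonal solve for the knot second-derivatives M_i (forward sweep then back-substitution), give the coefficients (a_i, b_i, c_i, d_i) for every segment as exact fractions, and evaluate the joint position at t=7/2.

Δ: Δ0=-1/2, Δ1=1, Δ2=2
row 1: diag=6, rhs=9; c'=1/6, d'=3/2
row 2: denom=6−1·1/6=35/6; d'=(6−1·3/2)/(35/6)=27/35
back: M2=27/35
back: M1=3/2−1/6·27/35=48/35
M: M0=0, M1=48/35, M2=27/35, M3=0
seg 0: a=0, c=M0/2=0, d=(M1−M0)/(6·2)=4/35, b=Δ0−h0·(2M0+M1)/6=-67/70
seg 1: a=-1, c=M1/2=24/35, d=(M2−M1)/(6·1)=-1/10, b=Δ1−h1·(2M1+M2)/6=29/70
seg 2: a=0, c=M2/2=27/70, d=(M3−M2)/(6·2)=-9/140, b=Δ2−h2·(2M2+M3)/6=52/35
t_q=7/2 → seg 2, τ=1/2; S=0+52/35·τ+27/70·τ²+-9/140·τ³=133/160

  seg 0: a=0 b=-67/70 c=0 d=4/35
  seg 1: a=-1 b=29/70 c=24/35 d=-1/10
  seg 2: a=0 b=52/35 c=27/70 d=-9/140
S(7/2) = 133/160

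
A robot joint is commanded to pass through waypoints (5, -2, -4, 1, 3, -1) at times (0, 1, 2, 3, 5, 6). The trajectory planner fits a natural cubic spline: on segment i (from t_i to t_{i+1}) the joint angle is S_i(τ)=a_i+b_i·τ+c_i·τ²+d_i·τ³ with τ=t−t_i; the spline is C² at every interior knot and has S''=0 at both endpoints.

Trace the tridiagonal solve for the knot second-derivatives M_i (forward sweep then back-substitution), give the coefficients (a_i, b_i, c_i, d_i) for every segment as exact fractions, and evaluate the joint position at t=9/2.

Δ: Δ0=-7, Δ1=-2, Δ2=5, Δ3=1, Δ4=-4
row 1: diag=4, rhs=30; c'=1/4, d'=15/2
row 2: denom=4−1·1/4=15/4; d'=(42−1·15/2)/(15/4)=46/5
row 3: denom=6−1·4/15=86/15; d'=(-24−1·46/5)/(86/15)=-249/43
row 4: denom=6−2·15/43=228/43; d'=(-30−2·-249/43)/(228/43)=-66/19
back: M4=-66/19
back: M3=-249/43−15/43·-66/19=-87/19
back: M2=46/5−4/15·-87/19=198/19
back: M1=15/2−1/4·198/19=93/19
M: M0=0, M1=93/19, M2=198/19, M3=-87/19, M4=-66/19, M5=0
seg 0: a=5, c=M0/2=0, d=(M1−M0)/(6·1)=31/38, b=Δ0−h0·(2M0+M1)/6=-297/38
seg 1: a=-2, c=M1/2=93/38, d=(M2−M1)/(6·1)=35/38, b=Δ1−h1·(2M1+M2)/6=-102/19
seg 2: a=-4, c=M2/2=99/19, d=(M3−M2)/(6·1)=-5/2, b=Δ2−h2·(2M2+M3)/6=87/38
seg 3: a=1, c=M3/2=-87/38, d=(M4−M3)/(6·2)=7/76, b=Δ3−h3·(2M3+M4)/6=99/19
seg 4: a=3, c=M4/2=-33/19, d=(M5−M4)/(6·1)=11/19, b=Δ4−h4·(2M4+M5)/6=-54/19
t_q=9/2 → seg 3, τ=3/2; S=1+99/19·τ+-87/38·τ²+7/76·τ³=2417/608

  seg 0: a=5 b=-297/38 c=0 d=31/38
  seg 1: a=-2 b=-102/19 c=93/38 d=35/38
  seg 2: a=-4 b=87/38 c=99/19 d=-5/2
  seg 3: a=1 b=99/19 c=-87/38 d=7/76
  seg 4: a=3 b=-54/19 c=-33/19 d=11/19
S(9/2) = 2417/608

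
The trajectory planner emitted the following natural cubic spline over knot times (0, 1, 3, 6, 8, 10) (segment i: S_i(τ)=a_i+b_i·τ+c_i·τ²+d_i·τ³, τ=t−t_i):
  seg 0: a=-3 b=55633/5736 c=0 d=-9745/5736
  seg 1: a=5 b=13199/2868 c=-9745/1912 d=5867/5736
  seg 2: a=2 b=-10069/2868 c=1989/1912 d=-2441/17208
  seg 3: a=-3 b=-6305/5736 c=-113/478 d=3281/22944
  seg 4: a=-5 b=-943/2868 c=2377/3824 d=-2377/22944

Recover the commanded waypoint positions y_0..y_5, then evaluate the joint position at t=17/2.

y_0 = S_0(0) = a_0 = -3
y_1 = S_1(0) = a_1 = 5
y_2 = S_2(0) = a_2 = 2
y_3 = S_3(0) = a_3 = -3
y_4 = S_4(0) = a_4 = -5
y_5 = S_4(2) = -4
t_q=17/2 is in segment 4 (τ=1/2); S_4(τ)=-307263/61184

y_0=-3 y_1=5 y_2=2 y_3=-3 y_4=-5 y_5=-4
S(17/2) = -307263/61184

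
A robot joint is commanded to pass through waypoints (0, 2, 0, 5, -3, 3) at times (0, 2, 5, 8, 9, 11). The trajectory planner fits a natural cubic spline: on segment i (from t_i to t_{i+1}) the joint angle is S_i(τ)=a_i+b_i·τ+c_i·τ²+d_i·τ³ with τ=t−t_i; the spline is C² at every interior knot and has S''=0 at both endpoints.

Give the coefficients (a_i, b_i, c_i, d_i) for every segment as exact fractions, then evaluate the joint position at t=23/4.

Δ: Δ0=1, Δ1=-2/3, Δ2=5/3, Δ3=-8, Δ4=3
row 1: diag=10, rhs=-10; c'=3/10, d'=-1
row 2: denom=12−3·3/10=111/10; d'=(14−3·-1)/(111/10)=170/111
row 3: denom=8−3·10/37=266/37; d'=(-58−3·170/111)/(266/37)=-1158/133
row 4: denom=6−1·37/266=1559/266; d'=(66−1·-1158/133)/(1559/266)=19872/1559
back: M4=19872/1559
back: M3=-1158/133−37/266·19872/1559=-16338/1559
back: M2=170/111−10/37·-16338/1559=20410/4677
back: M1=-1−3/10·20410/4677=-3600/1559
M: M0=0, M1=-3600/1559, M2=20410/4677, M3=-16338/1559, M4=19872/1559, M5=0
seg 0: a=0, c=M0/2=0, d=(M1−M0)/(6·2)=-300/1559, b=Δ0−h0·(2M0+M1)/6=2759/1559
seg 1: a=2, c=M1/2=-1800/1559, d=(M2−M1)/(6·3)=15605/42093, b=Δ1−h1·(2M1+M2)/6=-841/1559
seg 2: a=0, c=M2/2=10205/4677, d=(M3−M2)/(6·3)=-34712/42093, b=Δ2−h2·(2M2+M3)/6=3964/1559
seg 3: a=5, c=M3/2=-8169/1559, d=(M4−M3)/(6·1)=6035/1559, b=Δ3−h3·(2M3+M4)/6=-10338/1559
seg 4: a=-3, c=M4/2=9936/1559, d=(M5−M4)/(6·2)=-1656/1559, b=Δ4−h4·(2M4+M5)/6=-8571/1559
t_q=23/4 → seg 2, τ=3/4; S=0+3964/1559·τ+10205/4677·τ²+-34712/42093·τ³=69505/24944

  seg 0: a=0 b=2759/1559 c=0 d=-300/1559
  seg 1: a=2 b=-841/1559 c=-1800/1559 d=15605/42093
  seg 2: a=0 b=3964/1559 c=10205/4677 d=-34712/42093
  seg 3: a=5 b=-10338/1559 c=-8169/1559 d=6035/1559
  seg 4: a=-3 b=-8571/1559 c=9936/1559 d=-1656/1559
S(23/4) = 69505/24944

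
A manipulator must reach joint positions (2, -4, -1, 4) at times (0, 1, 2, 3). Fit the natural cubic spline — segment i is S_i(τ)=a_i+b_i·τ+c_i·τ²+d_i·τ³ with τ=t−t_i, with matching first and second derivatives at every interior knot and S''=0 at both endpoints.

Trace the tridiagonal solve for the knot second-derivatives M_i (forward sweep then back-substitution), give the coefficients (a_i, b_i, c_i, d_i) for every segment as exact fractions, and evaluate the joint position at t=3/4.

Δ: Δ0=-6, Δ1=3, Δ2=5
row 1: diag=4, rhs=54; c'=1/4, d'=27/2
row 2: denom=4−1·1/4=15/4; d'=(12−1·27/2)/(15/4)=-2/5
back: M2=-2/5
back: M1=27/2−1/4·-2/5=68/5
M: M0=0, M1=68/5, M2=-2/5, M3=0
seg 0: a=2, c=M0/2=0, d=(M1−M0)/(6·1)=34/15, b=Δ0−h0·(2M0+M1)/6=-124/15
seg 1: a=-4, c=M1/2=34/5, d=(M2−M1)/(6·1)=-7/3, b=Δ1−h1·(2M1+M2)/6=-22/15
seg 2: a=-1, c=M2/2=-1/5, d=(M3−M2)/(6·1)=1/15, b=Δ2−h2·(2M2+M3)/6=77/15
t_q=3/4 → seg 0, τ=3/4; S=2+-124/15·τ+0·τ²+34/15·τ³=-519/160

  seg 0: a=2 b=-124/15 c=0 d=34/15
  seg 1: a=-4 b=-22/15 c=34/5 d=-7/3
  seg 2: a=-1 b=77/15 c=-1/5 d=1/15
S(3/4) = -519/160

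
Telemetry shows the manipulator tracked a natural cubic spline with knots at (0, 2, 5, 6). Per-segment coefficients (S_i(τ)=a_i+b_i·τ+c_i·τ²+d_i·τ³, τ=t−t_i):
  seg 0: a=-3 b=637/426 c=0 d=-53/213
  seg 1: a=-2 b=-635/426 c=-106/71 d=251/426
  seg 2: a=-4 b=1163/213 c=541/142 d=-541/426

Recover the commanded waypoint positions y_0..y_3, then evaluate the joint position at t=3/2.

y_0=-3 y_1=-2 y_2=-4 y_3=4
S(3/2) = -907/568

y_0 = S_0(0) = a_0 = -3
y_1 = S_1(0) = a_1 = -2
y_2 = S_2(0) = a_2 = -4
y_3 = S_2(1) = 4
t_q=3/2 is in segment 0 (τ=3/2); S_0(τ)=-907/568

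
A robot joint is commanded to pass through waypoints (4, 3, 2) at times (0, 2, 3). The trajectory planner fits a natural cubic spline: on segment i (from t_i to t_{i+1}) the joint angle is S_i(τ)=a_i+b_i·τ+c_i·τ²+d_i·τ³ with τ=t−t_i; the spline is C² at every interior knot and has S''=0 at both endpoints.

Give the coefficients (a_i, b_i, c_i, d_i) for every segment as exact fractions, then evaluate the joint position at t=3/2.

  seg 0: a=4 b=-1/3 c=0 d=-1/24
  seg 1: a=3 b=-5/6 c=-1/4 d=1/12
S(3/2) = 215/64

Δ: Δ0=-1/2, Δ1=-1
row 1: diag=6, rhs=-3; c'=1/6, d'=-1/2
back: M1=-1/2
M: M0=0, M1=-1/2, M2=0
seg 0: a=4, c=M0/2=0, d=(M1−M0)/(6·2)=-1/24, b=Δ0−h0·(2M0+M1)/6=-1/3
seg 1: a=3, c=M1/2=-1/4, d=(M2−M1)/(6·1)=1/12, b=Δ1−h1·(2M1+M2)/6=-5/6
t_q=3/2 → seg 0, τ=3/2; S=4+-1/3·τ+0·τ²+-1/24·τ³=215/64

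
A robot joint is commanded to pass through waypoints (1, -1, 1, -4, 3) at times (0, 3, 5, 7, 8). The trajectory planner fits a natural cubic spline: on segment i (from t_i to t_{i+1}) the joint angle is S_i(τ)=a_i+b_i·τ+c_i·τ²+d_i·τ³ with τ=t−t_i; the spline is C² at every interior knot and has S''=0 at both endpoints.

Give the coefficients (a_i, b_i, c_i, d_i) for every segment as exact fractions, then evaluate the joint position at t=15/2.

  seg 0: a=1 b=-553/312 c=0 d=115/936
  seg 1: a=-1 b=241/156 c=115/104 d=-215/312
  seg 2: a=1 b=-359/156 c=-315/104 d=457/312
  seg 3: a=-4 b=493/156 c=599/104 d=-599/312
S(15/2) = -1015/832

Δ: Δ0=-2/3, Δ1=1, Δ2=-5/2, Δ3=7
row 1: diag=10, rhs=10; c'=1/5, d'=1
row 2: denom=8−2·1/5=38/5; d'=(-21−2·1)/(38/5)=-115/38
row 3: denom=6−2·5/19=104/19; d'=(57−2·-115/38)/(104/19)=599/52
back: M3=599/52
back: M2=-115/38−5/19·599/52=-315/52
back: M1=1−1/5·-315/52=115/52
M: M0=0, M1=115/52, M2=-315/52, M3=599/52, M4=0
seg 0: a=1, c=M0/2=0, d=(M1−M0)/(6·3)=115/936, b=Δ0−h0·(2M0+M1)/6=-553/312
seg 1: a=-1, c=M1/2=115/104, d=(M2−M1)/(6·2)=-215/312, b=Δ1−h1·(2M1+M2)/6=241/156
seg 2: a=1, c=M2/2=-315/104, d=(M3−M2)/(6·2)=457/312, b=Δ2−h2·(2M2+M3)/6=-359/156
seg 3: a=-4, c=M3/2=599/104, d=(M4−M3)/(6·1)=-599/312, b=Δ3−h3·(2M3+M4)/6=493/156
t_q=15/2 → seg 3, τ=1/2; S=-4+493/156·τ+599/104·τ²+-599/312·τ³=-1015/832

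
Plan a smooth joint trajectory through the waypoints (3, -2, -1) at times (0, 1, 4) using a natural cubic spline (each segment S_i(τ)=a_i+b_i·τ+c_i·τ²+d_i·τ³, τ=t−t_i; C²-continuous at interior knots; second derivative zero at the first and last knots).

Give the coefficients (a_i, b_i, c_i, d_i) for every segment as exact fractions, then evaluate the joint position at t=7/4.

  seg 0: a=3 b=-17/3 c=0 d=2/3
  seg 1: a=-2 b=-11/3 c=2 d=-2/9
S(7/4) = -119/32

Δ: Δ0=-5, Δ1=1/3
row 1: diag=8, rhs=32; c'=3/8, d'=4
back: M1=4
M: M0=0, M1=4, M2=0
seg 0: a=3, c=M0/2=0, d=(M1−M0)/(6·1)=2/3, b=Δ0−h0·(2M0+M1)/6=-17/3
seg 1: a=-2, c=M1/2=2, d=(M2−M1)/(6·3)=-2/9, b=Δ1−h1·(2M1+M2)/6=-11/3
t_q=7/4 → seg 1, τ=3/4; S=-2+-11/3·τ+2·τ²+-2/9·τ³=-119/32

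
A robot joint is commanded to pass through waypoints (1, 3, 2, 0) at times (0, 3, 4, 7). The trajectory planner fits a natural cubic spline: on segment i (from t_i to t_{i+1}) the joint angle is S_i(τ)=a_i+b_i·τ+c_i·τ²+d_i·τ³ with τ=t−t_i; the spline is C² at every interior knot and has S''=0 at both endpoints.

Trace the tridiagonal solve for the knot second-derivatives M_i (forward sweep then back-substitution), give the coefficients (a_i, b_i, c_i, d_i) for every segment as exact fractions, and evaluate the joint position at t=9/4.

  seg 0: a=1 b=83/63 c=0 d=-41/567
  seg 1: a=3 b=-40/63 c=-41/63 d=2/7
  seg 2: a=2 b=-68/63 c=13/63 d=-13/567
S(9/4) = 201/64

Δ: Δ0=2/3, Δ1=-1, Δ2=-2/3
row 1: diag=8, rhs=-10; c'=1/8, d'=-5/4
row 2: denom=8−1·1/8=63/8; d'=(2−1·-5/4)/(63/8)=26/63
back: M2=26/63
back: M1=-5/4−1/8·26/63=-82/63
M: M0=0, M1=-82/63, M2=26/63, M3=0
seg 0: a=1, c=M0/2=0, d=(M1−M0)/(6·3)=-41/567, b=Δ0−h0·(2M0+M1)/6=83/63
seg 1: a=3, c=M1/2=-41/63, d=(M2−M1)/(6·1)=2/7, b=Δ1−h1·(2M1+M2)/6=-40/63
seg 2: a=2, c=M2/2=13/63, d=(M3−M2)/(6·3)=-13/567, b=Δ2−h2·(2M2+M3)/6=-68/63
t_q=9/4 → seg 0, τ=9/4; S=1+83/63·τ+0·τ²+-41/567·τ³=201/64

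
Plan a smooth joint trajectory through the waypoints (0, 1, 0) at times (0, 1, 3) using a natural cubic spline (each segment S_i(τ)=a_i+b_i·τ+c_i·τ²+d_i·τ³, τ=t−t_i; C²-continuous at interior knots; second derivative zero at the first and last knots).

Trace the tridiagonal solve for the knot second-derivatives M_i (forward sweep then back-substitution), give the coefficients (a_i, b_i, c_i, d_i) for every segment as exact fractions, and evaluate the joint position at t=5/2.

Δ: Δ0=1, Δ1=-1/2
row 1: diag=6, rhs=-9; c'=1/3, d'=-3/2
back: M1=-3/2
M: M0=0, M1=-3/2, M2=0
seg 0: a=0, c=M0/2=0, d=(M1−M0)/(6·1)=-1/4, b=Δ0−h0·(2M0+M1)/6=5/4
seg 1: a=1, c=M1/2=-3/4, d=(M2−M1)/(6·2)=1/8, b=Δ1−h1·(2M1+M2)/6=1/2
t_q=5/2 → seg 1, τ=3/2; S=1+1/2·τ+-3/4·τ²+1/8·τ³=31/64

  seg 0: a=0 b=5/4 c=0 d=-1/4
  seg 1: a=1 b=1/2 c=-3/4 d=1/8
S(5/2) = 31/64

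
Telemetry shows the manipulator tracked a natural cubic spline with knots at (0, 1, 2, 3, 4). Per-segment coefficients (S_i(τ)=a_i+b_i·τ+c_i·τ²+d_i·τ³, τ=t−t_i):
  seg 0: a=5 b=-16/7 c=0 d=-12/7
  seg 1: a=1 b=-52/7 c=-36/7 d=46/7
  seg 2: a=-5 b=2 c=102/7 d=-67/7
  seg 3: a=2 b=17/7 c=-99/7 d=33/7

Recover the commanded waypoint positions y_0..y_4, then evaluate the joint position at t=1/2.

y_0=5 y_1=1 y_2=-5 y_3=2 y_4=-5
S(1/2) = 51/14

y_0 = S_0(0) = a_0 = 5
y_1 = S_1(0) = a_1 = 1
y_2 = S_2(0) = a_2 = -5
y_3 = S_3(0) = a_3 = 2
y_4 = S_3(1) = -5
t_q=1/2 is in segment 0 (τ=1/2); S_0(τ)=51/14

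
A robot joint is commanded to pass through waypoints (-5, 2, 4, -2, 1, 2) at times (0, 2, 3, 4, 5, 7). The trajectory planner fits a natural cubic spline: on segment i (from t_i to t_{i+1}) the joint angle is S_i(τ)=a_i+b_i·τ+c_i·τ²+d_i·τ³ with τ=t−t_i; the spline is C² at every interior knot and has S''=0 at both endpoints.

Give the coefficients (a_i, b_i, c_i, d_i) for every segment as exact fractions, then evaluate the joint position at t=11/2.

  seg 0: a=-5 b=3005/986 c=0 d=223/1972
  seg 1: a=2 b=4343/986 c=669/986 d=-1520/493
  seg 2: a=4 b=-3439/986 c=-8451/986 d=103/17
  seg 3: a=-2 b=-2419/986 c=9471/986 d=-2047/493
  seg 4: a=1 b=4241/986 c=-2811/986 d=937/1972
S(11/2) = 39397/15776

Δ: Δ0=7/2, Δ1=2, Δ2=-6, Δ3=3, Δ4=1/2
row 1: diag=6, rhs=-9; c'=1/6, d'=-3/2
row 2: denom=4−1·1/6=23/6; d'=(-48−1·-3/2)/(23/6)=-279/23
row 3: denom=4−1·6/23=86/23; d'=(54−1·-279/23)/(86/23)=1521/86
row 4: denom=6−1·23/86=493/86; d'=(-15−1·1521/86)/(493/86)=-2811/493
back: M4=-2811/493
back: M3=1521/86−23/86·-2811/493=9471/493
back: M2=-279/23−6/23·9471/493=-8451/493
back: M1=-3/2−1/6·-8451/493=669/493
M: M0=0, M1=669/493, M2=-8451/493, M3=9471/493, M4=-2811/493, M5=0
seg 0: a=-5, c=M0/2=0, d=(M1−M0)/(6·2)=223/1972, b=Δ0−h0·(2M0+M1)/6=3005/986
seg 1: a=2, c=M1/2=669/986, d=(M2−M1)/(6·1)=-1520/493, b=Δ1−h1·(2M1+M2)/6=4343/986
seg 2: a=4, c=M2/2=-8451/986, d=(M3−M2)/(6·1)=103/17, b=Δ2−h2·(2M2+M3)/6=-3439/986
seg 3: a=-2, c=M3/2=9471/986, d=(M4−M3)/(6·1)=-2047/493, b=Δ3−h3·(2M3+M4)/6=-2419/986
seg 4: a=1, c=M4/2=-2811/986, d=(M5−M4)/(6·2)=937/1972, b=Δ4−h4·(2M4+M5)/6=4241/986
t_q=11/2 → seg 4, τ=1/2; S=1+4241/986·τ+-2811/986·τ²+937/1972·τ³=39397/15776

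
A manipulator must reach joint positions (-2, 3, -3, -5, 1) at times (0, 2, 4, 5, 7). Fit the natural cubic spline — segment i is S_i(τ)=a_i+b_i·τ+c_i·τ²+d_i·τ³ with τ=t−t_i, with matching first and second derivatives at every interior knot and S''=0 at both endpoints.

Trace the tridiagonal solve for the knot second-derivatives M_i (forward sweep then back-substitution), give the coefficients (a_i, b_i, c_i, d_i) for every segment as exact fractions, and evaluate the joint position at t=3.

  seg 0: a=-2 b=1029/256 c=0 d=-389/1024
  seg 1: a=3 b=-69/128 c=-1167/512 d=537/1024
  seg 2: a=-3 b=-861/256 c=111/128 d=127/256
  seg 3: a=-5 b=-9/64 c=603/256 d=-201/512
S(3) = 723/1024

Δ: Δ0=5/2, Δ1=-3, Δ2=-2, Δ3=3
row 1: diag=8, rhs=-33; c'=1/4, d'=-33/8
row 2: denom=6−2·1/4=11/2; d'=(6−2·-33/8)/(11/2)=57/22
row 3: denom=6−1·2/11=64/11; d'=(30−1·57/22)/(64/11)=603/128
back: M3=603/128
back: M2=57/22−2/11·603/128=111/64
back: M1=-33/8−1/4·111/64=-1167/256
M: M0=0, M1=-1167/256, M2=111/64, M3=603/128, M4=0
seg 0: a=-2, c=M0/2=0, d=(M1−M0)/(6·2)=-389/1024, b=Δ0−h0·(2M0+M1)/6=1029/256
seg 1: a=3, c=M1/2=-1167/512, d=(M2−M1)/(6·2)=537/1024, b=Δ1−h1·(2M1+M2)/6=-69/128
seg 2: a=-3, c=M2/2=111/128, d=(M3−M2)/(6·1)=127/256, b=Δ2−h2·(2M2+M3)/6=-861/256
seg 3: a=-5, c=M3/2=603/256, d=(M4−M3)/(6·2)=-201/512, b=Δ3−h3·(2M3+M4)/6=-9/64
t_q=3 → seg 1, τ=1; S=3+-69/128·τ+-1167/512·τ²+537/1024·τ³=723/1024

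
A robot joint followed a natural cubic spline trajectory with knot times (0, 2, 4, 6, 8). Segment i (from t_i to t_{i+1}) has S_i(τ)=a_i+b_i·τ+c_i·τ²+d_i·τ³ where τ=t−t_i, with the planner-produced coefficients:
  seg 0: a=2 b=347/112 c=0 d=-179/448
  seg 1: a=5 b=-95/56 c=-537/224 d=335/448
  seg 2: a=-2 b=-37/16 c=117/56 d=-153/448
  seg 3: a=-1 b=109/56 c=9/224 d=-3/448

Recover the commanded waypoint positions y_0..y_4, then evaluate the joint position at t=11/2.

y_0 = S_0(0) = a_0 = 2
y_1 = S_1(0) = a_1 = 5
y_2 = S_2(0) = a_2 = -2
y_3 = S_3(0) = a_3 = -1
y_4 = S_3(2) = 3
t_q=11/2 is in segment 2 (τ=3/2); S_2(τ)=-6883/3584

y_0=2 y_1=5 y_2=-2 y_3=-1 y_4=3
S(11/2) = -6883/3584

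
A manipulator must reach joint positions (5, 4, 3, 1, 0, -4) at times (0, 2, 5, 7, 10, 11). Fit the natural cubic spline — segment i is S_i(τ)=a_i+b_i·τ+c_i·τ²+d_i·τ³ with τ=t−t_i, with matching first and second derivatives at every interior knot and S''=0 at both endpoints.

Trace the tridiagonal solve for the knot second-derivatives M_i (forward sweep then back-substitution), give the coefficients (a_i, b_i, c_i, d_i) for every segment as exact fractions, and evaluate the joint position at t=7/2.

  seg 0: a=5 b=-7553/12282 c=0 d=353/12282
  seg 1: a=4 b=-3317/12282 c=353/2047 d=-2377/36846
  seg 2: a=3 b=-6001/6141 c=-1671/4094 d=4873/24564
  seg 3: a=1 b=-1408/6141 c=1601/2047 d=-1672/6141
  seg 4: a=0 b=-17734/6141 c=-3415/2047 d=3415/6141
S(7/2) = 123317/32752

Δ: Δ0=-1/2, Δ1=-1/3, Δ2=-1, Δ3=-1/3, Δ4=-4
row 1: diag=10, rhs=1; c'=3/10, d'=1/10
row 2: denom=10−3·3/10=91/10; d'=(-4−3·1/10)/(91/10)=-43/91
row 3: denom=10−2·20/91=870/91; d'=(4−2·-43/91)/(870/91)=15/29
row 4: denom=8−3·91/290=2047/290; d'=(-22−3·15/29)/(2047/290)=-6830/2047
back: M4=-6830/2047
back: M3=15/29−91/290·-6830/2047=3202/2047
back: M2=-43/91−20/91·3202/2047=-1671/2047
back: M1=1/10−3/10·-1671/2047=706/2047
M: M0=0, M1=706/2047, M2=-1671/2047, M3=3202/2047, M4=-6830/2047, M5=0
seg 0: a=5, c=M0/2=0, d=(M1−M0)/(6·2)=353/12282, b=Δ0−h0·(2M0+M1)/6=-7553/12282
seg 1: a=4, c=M1/2=353/2047, d=(M2−M1)/(6·3)=-2377/36846, b=Δ1−h1·(2M1+M2)/6=-3317/12282
seg 2: a=3, c=M2/2=-1671/4094, d=(M3−M2)/(6·2)=4873/24564, b=Δ2−h2·(2M2+M3)/6=-6001/6141
seg 3: a=1, c=M3/2=1601/2047, d=(M4−M3)/(6·3)=-1672/6141, b=Δ3−h3·(2M3+M4)/6=-1408/6141
seg 4: a=0, c=M4/2=-3415/2047, d=(M5−M4)/(6·1)=3415/6141, b=Δ4−h4·(2M4+M5)/6=-17734/6141
t_q=7/2 → seg 1, τ=3/2; S=4+-3317/12282·τ+353/2047·τ²+-2377/36846·τ³=123317/32752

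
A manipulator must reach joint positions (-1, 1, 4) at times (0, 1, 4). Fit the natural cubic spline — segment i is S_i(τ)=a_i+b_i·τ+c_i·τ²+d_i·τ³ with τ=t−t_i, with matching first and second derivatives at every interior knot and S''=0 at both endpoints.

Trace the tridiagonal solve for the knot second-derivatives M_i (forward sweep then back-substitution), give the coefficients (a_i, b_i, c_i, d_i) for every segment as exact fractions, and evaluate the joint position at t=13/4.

Δ: Δ0=2, Δ1=1
row 1: diag=8, rhs=-6; c'=3/8, d'=-3/4
back: M1=-3/4
M: M0=0, M1=-3/4, M2=0
seg 0: a=-1, c=M0/2=0, d=(M1−M0)/(6·1)=-1/8, b=Δ0−h0·(2M0+M1)/6=17/8
seg 1: a=1, c=M1/2=-3/8, d=(M2−M1)/(6·3)=1/24, b=Δ1−h1·(2M1+M2)/6=7/4
t_q=13/4 → seg 1, τ=9/4; S=1+7/4·τ+-3/8·τ²+1/24·τ³=1799/512

  seg 0: a=-1 b=17/8 c=0 d=-1/8
  seg 1: a=1 b=7/4 c=-3/8 d=1/24
S(13/4) = 1799/512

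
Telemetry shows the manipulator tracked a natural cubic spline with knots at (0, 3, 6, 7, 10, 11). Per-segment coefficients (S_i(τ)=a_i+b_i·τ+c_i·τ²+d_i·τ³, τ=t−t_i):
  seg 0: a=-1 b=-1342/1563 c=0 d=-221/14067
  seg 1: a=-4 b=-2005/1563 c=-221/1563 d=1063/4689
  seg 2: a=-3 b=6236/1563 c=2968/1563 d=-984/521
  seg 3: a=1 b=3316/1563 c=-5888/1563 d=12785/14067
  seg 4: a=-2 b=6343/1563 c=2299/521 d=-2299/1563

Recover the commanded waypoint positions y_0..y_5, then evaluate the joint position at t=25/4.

y_0 = S_0(0) = a_0 = -1
y_1 = S_1(0) = a_1 = -4
y_2 = S_2(0) = a_2 = -3
y_3 = S_3(0) = a_3 = 1
y_4 = S_4(0) = a_4 = -2
y_5 = S_4(1) = 5
t_q=25/4 is in segment 2 (τ=1/4); S_2(τ)=-7975/4168

y_0=-1 y_1=-4 y_2=-3 y_3=1 y_4=-2 y_5=5
S(25/4) = -7975/4168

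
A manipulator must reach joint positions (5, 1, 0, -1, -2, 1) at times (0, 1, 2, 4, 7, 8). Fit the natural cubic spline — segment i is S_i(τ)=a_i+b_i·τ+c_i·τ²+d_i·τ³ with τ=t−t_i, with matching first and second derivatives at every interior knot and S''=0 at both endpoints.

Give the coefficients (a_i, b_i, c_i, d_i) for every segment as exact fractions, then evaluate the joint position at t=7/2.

  seg 0: a=5 b=-8579/1806 c=0 d=1355/1806
  seg 1: a=1 b=-2257/903 c=1355/602 d=-1357/1806
  seg 2: a=0 b=-65/258 c=-1/301 d=-109/1806
  seg 3: a=-1 b=-1787/1806 c=-110/301 d=1055/5418
  seg 4: a=-2 b=1874/903 c=835/602 d=-835/1806
S(7/2) = -2837/4816

Δ: Δ0=-4, Δ1=-1, Δ2=-1/2, Δ3=-1/3, Δ4=3
row 1: diag=4, rhs=18; c'=1/4, d'=9/2
row 2: denom=6−1·1/4=23/4; d'=(3−1·9/2)/(23/4)=-6/23
row 3: denom=10−2·8/23=214/23; d'=(1−2·-6/23)/(214/23)=35/214
row 4: denom=8−3·69/214=1505/214; d'=(20−3·35/214)/(1505/214)=835/301
back: M4=835/301
back: M3=35/214−69/214·835/301=-220/301
back: M2=-6/23−8/23·-220/301=-2/301
back: M1=9/2−1/4·-2/301=1355/301
M: M0=0, M1=1355/301, M2=-2/301, M3=-220/301, M4=835/301, M5=0
seg 0: a=5, c=M0/2=0, d=(M1−M0)/(6·1)=1355/1806, b=Δ0−h0·(2M0+M1)/6=-8579/1806
seg 1: a=1, c=M1/2=1355/602, d=(M2−M1)/(6·1)=-1357/1806, b=Δ1−h1·(2M1+M2)/6=-2257/903
seg 2: a=0, c=M2/2=-1/301, d=(M3−M2)/(6·2)=-109/1806, b=Δ2−h2·(2M2+M3)/6=-65/258
seg 3: a=-1, c=M3/2=-110/301, d=(M4−M3)/(6·3)=1055/5418, b=Δ3−h3·(2M3+M4)/6=-1787/1806
seg 4: a=-2, c=M4/2=835/602, d=(M5−M4)/(6·1)=-835/1806, b=Δ4−h4·(2M4+M5)/6=1874/903
t_q=7/2 → seg 2, τ=3/2; S=0+-65/258·τ+-1/301·τ²+-109/1806·τ³=-2837/4816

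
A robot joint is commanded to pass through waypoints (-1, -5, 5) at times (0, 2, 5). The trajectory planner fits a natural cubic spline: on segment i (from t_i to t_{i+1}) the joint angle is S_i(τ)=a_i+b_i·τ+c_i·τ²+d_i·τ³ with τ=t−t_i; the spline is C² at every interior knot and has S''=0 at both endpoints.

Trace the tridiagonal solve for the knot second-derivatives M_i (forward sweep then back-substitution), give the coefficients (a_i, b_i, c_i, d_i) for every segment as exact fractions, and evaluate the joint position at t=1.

  seg 0: a=-1 b=-46/15 c=0 d=4/15
  seg 1: a=-5 b=2/15 c=8/5 d=-8/45
S(1) = -19/5

Δ: Δ0=-2, Δ1=10/3
row 1: diag=10, rhs=32; c'=3/10, d'=16/5
back: M1=16/5
M: M0=0, M1=16/5, M2=0
seg 0: a=-1, c=M0/2=0, d=(M1−M0)/(6·2)=4/15, b=Δ0−h0·(2M0+M1)/6=-46/15
seg 1: a=-5, c=M1/2=8/5, d=(M2−M1)/(6·3)=-8/45, b=Δ1−h1·(2M1+M2)/6=2/15
t_q=1 → seg 0, τ=1; S=-1+-46/15·τ+0·τ²+4/15·τ³=-19/5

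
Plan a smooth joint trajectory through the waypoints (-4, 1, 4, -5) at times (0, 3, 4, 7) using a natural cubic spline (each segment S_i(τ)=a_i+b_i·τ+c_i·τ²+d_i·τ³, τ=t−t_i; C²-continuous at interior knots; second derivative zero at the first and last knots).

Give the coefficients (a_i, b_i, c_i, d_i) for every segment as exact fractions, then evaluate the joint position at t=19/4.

  seg 0: a=-4 b=55/63 c=0 d=50/567
  seg 1: a=1 b=205/63 c=50/63 d=-22/21
  seg 2: a=4 b=107/63 c=-148/63 d=148/567
S(19/4) = 65/16

Δ: Δ0=5/3, Δ1=3, Δ2=-3
row 1: diag=8, rhs=8; c'=1/8, d'=1
row 2: denom=8−1·1/8=63/8; d'=(-36−1·1)/(63/8)=-296/63
back: M2=-296/63
back: M1=1−1/8·-296/63=100/63
M: M0=0, M1=100/63, M2=-296/63, M3=0
seg 0: a=-4, c=M0/2=0, d=(M1−M0)/(6·3)=50/567, b=Δ0−h0·(2M0+M1)/6=55/63
seg 1: a=1, c=M1/2=50/63, d=(M2−M1)/(6·1)=-22/21, b=Δ1−h1·(2M1+M2)/6=205/63
seg 2: a=4, c=M2/2=-148/63, d=(M3−M2)/(6·3)=148/567, b=Δ2−h2·(2M2+M3)/6=107/63
t_q=19/4 → seg 2, τ=3/4; S=4+107/63·τ+-148/63·τ²+148/567·τ³=65/16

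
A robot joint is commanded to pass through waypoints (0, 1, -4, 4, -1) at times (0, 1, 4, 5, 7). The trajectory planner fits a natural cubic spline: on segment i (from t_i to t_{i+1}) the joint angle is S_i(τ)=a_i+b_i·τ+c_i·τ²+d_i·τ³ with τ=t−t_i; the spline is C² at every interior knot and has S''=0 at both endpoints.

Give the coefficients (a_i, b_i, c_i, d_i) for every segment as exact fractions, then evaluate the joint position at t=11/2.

  seg 0: a=0 b=3917/1932 c=0 d=-1985/1932
  seg 1: a=1 b=-1019/966 c=-1985/644 d=5561/5796
  seg 2: a=-4 b=12281/1932 c=894/161 d=-1079/276
  seg 3: a=4 b=5539/966 c=-3977/644 d=3977/3864
S(11/2) = 8025/1472

Δ: Δ0=1, Δ1=-5/3, Δ2=8, Δ3=-5/2
row 1: diag=8, rhs=-16; c'=3/8, d'=-2
row 2: denom=8−3·3/8=55/8; d'=(58−3·-2)/(55/8)=512/55
row 3: denom=6−1·8/55=322/55; d'=(-63−1·512/55)/(322/55)=-3977/322
back: M3=-3977/322
back: M2=512/55−8/55·-3977/322=1788/161
back: M1=-2−3/8·1788/161=-1985/322
M: M0=0, M1=-1985/322, M2=1788/161, M3=-3977/322, M4=0
seg 0: a=0, c=M0/2=0, d=(M1−M0)/(6·1)=-1985/1932, b=Δ0−h0·(2M0+M1)/6=3917/1932
seg 1: a=1, c=M1/2=-1985/644, d=(M2−M1)/(6·3)=5561/5796, b=Δ1−h1·(2M1+M2)/6=-1019/966
seg 2: a=-4, c=M2/2=894/161, d=(M3−M2)/(6·1)=-1079/276, b=Δ2−h2·(2M2+M3)/6=12281/1932
seg 3: a=4, c=M3/2=-3977/644, d=(M4−M3)/(6·2)=3977/3864, b=Δ3−h3·(2M3+M4)/6=5539/966
t_q=11/2 → seg 3, τ=1/2; S=4+5539/966·τ+-3977/644·τ²+3977/3864·τ³=8025/1472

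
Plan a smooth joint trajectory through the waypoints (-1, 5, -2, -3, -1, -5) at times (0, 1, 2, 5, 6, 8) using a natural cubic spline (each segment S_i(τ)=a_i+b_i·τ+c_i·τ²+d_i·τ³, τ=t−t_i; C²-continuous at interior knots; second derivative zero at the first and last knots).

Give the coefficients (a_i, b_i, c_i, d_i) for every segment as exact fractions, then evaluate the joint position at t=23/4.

Δ: Δ0=6, Δ1=-7, Δ2=-1/3, Δ3=2, Δ4=-2
row 1: diag=4, rhs=-78; c'=1/4, d'=-39/2
row 2: denom=8−1·1/4=31/4; d'=(40−1·-39/2)/(31/4)=238/31
row 3: denom=8−3·12/31=212/31; d'=(14−3·238/31)/(212/31)=-70/53
row 4: denom=6−1·31/212=1241/212; d'=(-24−1·-70/53)/(1241/212)=-4808/1241
back: M4=-4808/1241
back: M3=-70/53−31/212·-4808/1241=-936/1241
back: M2=238/31−12/31·-936/1241=9890/1241
back: M1=-39/2−1/4·9890/1241=-26672/1241
M: M0=0, M1=-26672/1241, M2=9890/1241, M3=-936/1241, M4=-4808/1241, M5=0
seg 0: a=-1, c=M0/2=0, d=(M1−M0)/(6·1)=-13336/3723, b=Δ0−h0·(2M0+M1)/6=35674/3723
seg 1: a=5, c=M1/2=-13336/1241, d=(M2−M1)/(6·1)=18281/3723, b=Δ1−h1·(2M1+M2)/6=-4334/3723
seg 2: a=-2, c=M2/2=4945/1241, d=(M3−M2)/(6·3)=-5413/11169, b=Δ2−h2·(2M2+M3)/6=-29507/3723
seg 3: a=-3, c=M3/2=-468/1241, d=(M4−M3)/(6·1)=-1936/3723, b=Δ3−h3·(2M3+M4)/6=10786/3723
seg 4: a=-1, c=M4/2=-2404/1241, d=(M5−M4)/(6·2)=1202/3723, b=Δ4−h4·(2M4+M5)/6=2170/3723
t_q=23/4 → seg 3, τ=3/4; S=-3+10786/3723·τ+-468/1241·τ²+-1936/3723·τ³=-1562/1241

  seg 0: a=-1 b=35674/3723 c=0 d=-13336/3723
  seg 1: a=5 b=-4334/3723 c=-13336/1241 d=18281/3723
  seg 2: a=-2 b=-29507/3723 c=4945/1241 d=-5413/11169
  seg 3: a=-3 b=10786/3723 c=-468/1241 d=-1936/3723
  seg 4: a=-1 b=2170/3723 c=-2404/1241 d=1202/3723
S(23/4) = -1562/1241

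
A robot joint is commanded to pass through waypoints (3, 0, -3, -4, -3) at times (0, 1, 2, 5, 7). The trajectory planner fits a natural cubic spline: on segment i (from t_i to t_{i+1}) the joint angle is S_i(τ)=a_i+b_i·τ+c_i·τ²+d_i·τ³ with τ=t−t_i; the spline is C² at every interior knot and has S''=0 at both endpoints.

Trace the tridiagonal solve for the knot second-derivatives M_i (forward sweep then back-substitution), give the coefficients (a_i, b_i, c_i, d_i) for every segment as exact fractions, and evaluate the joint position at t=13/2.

  seg 0: a=3 b=-4787/1644 c=0 d=-145/1644
  seg 1: a=0 b=-2611/822 c=-145/548 d=725/1644
  seg 2: a=-3 b=-3917/1644 c=145/137 d=-617/4932
  seg 3: a=-4 b=485/822 c=-37/548 d=37/3288
S(13/2) = -28311/8768

Δ: Δ0=-3, Δ1=-3, Δ2=-1/3, Δ3=1/2
row 1: diag=4, rhs=0; c'=1/4, d'=0
row 2: denom=8−1·1/4=31/4; d'=(16−1·0)/(31/4)=64/31
row 3: denom=10−3·12/31=274/31; d'=(5−3·64/31)/(274/31)=-37/274
back: M3=-37/274
back: M2=64/31−12/31·-37/274=290/137
back: M1=0−1/4·290/137=-145/274
M: M0=0, M1=-145/274, M2=290/137, M3=-37/274, M4=0
seg 0: a=3, c=M0/2=0, d=(M1−M0)/(6·1)=-145/1644, b=Δ0−h0·(2M0+M1)/6=-4787/1644
seg 1: a=0, c=M1/2=-145/548, d=(M2−M1)/(6·1)=725/1644, b=Δ1−h1·(2M1+M2)/6=-2611/822
seg 2: a=-3, c=M2/2=145/137, d=(M3−M2)/(6·3)=-617/4932, b=Δ2−h2·(2M2+M3)/6=-3917/1644
seg 3: a=-4, c=M3/2=-37/548, d=(M4−M3)/(6·2)=37/3288, b=Δ3−h3·(2M3+M4)/6=485/822
t_q=13/2 → seg 3, τ=3/2; S=-4+485/822·τ+-37/548·τ²+37/3288·τ³=-28311/8768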